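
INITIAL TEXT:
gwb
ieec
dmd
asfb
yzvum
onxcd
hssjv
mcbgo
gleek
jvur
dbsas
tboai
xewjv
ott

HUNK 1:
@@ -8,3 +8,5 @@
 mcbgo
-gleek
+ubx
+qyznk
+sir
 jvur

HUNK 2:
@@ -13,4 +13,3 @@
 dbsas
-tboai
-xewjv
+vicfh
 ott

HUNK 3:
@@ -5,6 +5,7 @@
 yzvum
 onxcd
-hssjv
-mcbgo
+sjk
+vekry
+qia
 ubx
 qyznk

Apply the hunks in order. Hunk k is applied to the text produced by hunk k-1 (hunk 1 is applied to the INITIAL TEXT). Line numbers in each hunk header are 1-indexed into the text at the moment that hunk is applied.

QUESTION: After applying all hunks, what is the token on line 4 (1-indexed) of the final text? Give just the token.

Answer: asfb

Derivation:
Hunk 1: at line 8 remove [gleek] add [ubx,qyznk,sir] -> 16 lines: gwb ieec dmd asfb yzvum onxcd hssjv mcbgo ubx qyznk sir jvur dbsas tboai xewjv ott
Hunk 2: at line 13 remove [tboai,xewjv] add [vicfh] -> 15 lines: gwb ieec dmd asfb yzvum onxcd hssjv mcbgo ubx qyznk sir jvur dbsas vicfh ott
Hunk 3: at line 5 remove [hssjv,mcbgo] add [sjk,vekry,qia] -> 16 lines: gwb ieec dmd asfb yzvum onxcd sjk vekry qia ubx qyznk sir jvur dbsas vicfh ott
Final line 4: asfb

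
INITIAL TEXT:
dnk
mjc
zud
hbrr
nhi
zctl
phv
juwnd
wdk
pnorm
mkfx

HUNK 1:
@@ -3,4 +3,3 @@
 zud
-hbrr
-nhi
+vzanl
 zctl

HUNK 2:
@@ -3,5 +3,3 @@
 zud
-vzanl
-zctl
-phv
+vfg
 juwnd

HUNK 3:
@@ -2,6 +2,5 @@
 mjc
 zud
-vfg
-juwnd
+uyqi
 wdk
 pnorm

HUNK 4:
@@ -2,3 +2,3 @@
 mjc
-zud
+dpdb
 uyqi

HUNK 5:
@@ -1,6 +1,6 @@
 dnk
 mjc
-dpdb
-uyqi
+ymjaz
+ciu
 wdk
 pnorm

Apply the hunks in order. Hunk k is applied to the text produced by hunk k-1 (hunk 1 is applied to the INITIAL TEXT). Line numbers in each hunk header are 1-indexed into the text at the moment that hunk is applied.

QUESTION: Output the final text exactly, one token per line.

Answer: dnk
mjc
ymjaz
ciu
wdk
pnorm
mkfx

Derivation:
Hunk 1: at line 3 remove [hbrr,nhi] add [vzanl] -> 10 lines: dnk mjc zud vzanl zctl phv juwnd wdk pnorm mkfx
Hunk 2: at line 3 remove [vzanl,zctl,phv] add [vfg] -> 8 lines: dnk mjc zud vfg juwnd wdk pnorm mkfx
Hunk 3: at line 2 remove [vfg,juwnd] add [uyqi] -> 7 lines: dnk mjc zud uyqi wdk pnorm mkfx
Hunk 4: at line 2 remove [zud] add [dpdb] -> 7 lines: dnk mjc dpdb uyqi wdk pnorm mkfx
Hunk 5: at line 1 remove [dpdb,uyqi] add [ymjaz,ciu] -> 7 lines: dnk mjc ymjaz ciu wdk pnorm mkfx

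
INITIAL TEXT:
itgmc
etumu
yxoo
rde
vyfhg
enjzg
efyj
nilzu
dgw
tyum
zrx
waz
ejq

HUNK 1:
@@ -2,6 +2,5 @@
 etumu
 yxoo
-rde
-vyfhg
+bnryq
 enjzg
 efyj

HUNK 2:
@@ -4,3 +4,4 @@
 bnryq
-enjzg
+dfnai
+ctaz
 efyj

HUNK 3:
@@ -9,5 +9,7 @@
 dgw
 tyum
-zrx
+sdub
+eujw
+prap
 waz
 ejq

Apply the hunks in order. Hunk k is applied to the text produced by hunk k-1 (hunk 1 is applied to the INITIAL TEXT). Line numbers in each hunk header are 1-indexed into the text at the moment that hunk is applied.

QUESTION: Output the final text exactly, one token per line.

Hunk 1: at line 2 remove [rde,vyfhg] add [bnryq] -> 12 lines: itgmc etumu yxoo bnryq enjzg efyj nilzu dgw tyum zrx waz ejq
Hunk 2: at line 4 remove [enjzg] add [dfnai,ctaz] -> 13 lines: itgmc etumu yxoo bnryq dfnai ctaz efyj nilzu dgw tyum zrx waz ejq
Hunk 3: at line 9 remove [zrx] add [sdub,eujw,prap] -> 15 lines: itgmc etumu yxoo bnryq dfnai ctaz efyj nilzu dgw tyum sdub eujw prap waz ejq

Answer: itgmc
etumu
yxoo
bnryq
dfnai
ctaz
efyj
nilzu
dgw
tyum
sdub
eujw
prap
waz
ejq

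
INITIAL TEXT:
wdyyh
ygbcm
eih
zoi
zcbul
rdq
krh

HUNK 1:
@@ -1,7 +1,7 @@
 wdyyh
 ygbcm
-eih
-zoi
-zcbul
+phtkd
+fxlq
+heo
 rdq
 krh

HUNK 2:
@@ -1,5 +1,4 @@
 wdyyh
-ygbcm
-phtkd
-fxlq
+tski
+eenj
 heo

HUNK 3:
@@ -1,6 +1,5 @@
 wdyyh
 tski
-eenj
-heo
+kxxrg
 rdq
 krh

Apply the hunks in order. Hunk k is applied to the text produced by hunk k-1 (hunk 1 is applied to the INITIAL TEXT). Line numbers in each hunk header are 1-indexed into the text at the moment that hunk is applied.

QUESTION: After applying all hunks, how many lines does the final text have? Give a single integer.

Answer: 5

Derivation:
Hunk 1: at line 1 remove [eih,zoi,zcbul] add [phtkd,fxlq,heo] -> 7 lines: wdyyh ygbcm phtkd fxlq heo rdq krh
Hunk 2: at line 1 remove [ygbcm,phtkd,fxlq] add [tski,eenj] -> 6 lines: wdyyh tski eenj heo rdq krh
Hunk 3: at line 1 remove [eenj,heo] add [kxxrg] -> 5 lines: wdyyh tski kxxrg rdq krh
Final line count: 5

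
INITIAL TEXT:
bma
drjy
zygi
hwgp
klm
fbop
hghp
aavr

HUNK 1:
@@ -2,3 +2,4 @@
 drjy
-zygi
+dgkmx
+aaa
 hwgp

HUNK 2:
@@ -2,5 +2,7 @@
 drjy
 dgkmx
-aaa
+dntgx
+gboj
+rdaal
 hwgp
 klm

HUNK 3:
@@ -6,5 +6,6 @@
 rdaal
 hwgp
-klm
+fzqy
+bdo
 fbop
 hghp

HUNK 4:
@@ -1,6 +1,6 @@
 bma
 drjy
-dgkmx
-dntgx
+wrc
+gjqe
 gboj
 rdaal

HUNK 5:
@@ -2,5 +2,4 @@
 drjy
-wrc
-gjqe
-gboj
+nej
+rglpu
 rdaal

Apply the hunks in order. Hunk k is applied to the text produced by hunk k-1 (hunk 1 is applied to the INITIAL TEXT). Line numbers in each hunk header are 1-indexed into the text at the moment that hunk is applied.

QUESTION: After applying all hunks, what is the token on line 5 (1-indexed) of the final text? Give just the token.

Hunk 1: at line 2 remove [zygi] add [dgkmx,aaa] -> 9 lines: bma drjy dgkmx aaa hwgp klm fbop hghp aavr
Hunk 2: at line 2 remove [aaa] add [dntgx,gboj,rdaal] -> 11 lines: bma drjy dgkmx dntgx gboj rdaal hwgp klm fbop hghp aavr
Hunk 3: at line 6 remove [klm] add [fzqy,bdo] -> 12 lines: bma drjy dgkmx dntgx gboj rdaal hwgp fzqy bdo fbop hghp aavr
Hunk 4: at line 1 remove [dgkmx,dntgx] add [wrc,gjqe] -> 12 lines: bma drjy wrc gjqe gboj rdaal hwgp fzqy bdo fbop hghp aavr
Hunk 5: at line 2 remove [wrc,gjqe,gboj] add [nej,rglpu] -> 11 lines: bma drjy nej rglpu rdaal hwgp fzqy bdo fbop hghp aavr
Final line 5: rdaal

Answer: rdaal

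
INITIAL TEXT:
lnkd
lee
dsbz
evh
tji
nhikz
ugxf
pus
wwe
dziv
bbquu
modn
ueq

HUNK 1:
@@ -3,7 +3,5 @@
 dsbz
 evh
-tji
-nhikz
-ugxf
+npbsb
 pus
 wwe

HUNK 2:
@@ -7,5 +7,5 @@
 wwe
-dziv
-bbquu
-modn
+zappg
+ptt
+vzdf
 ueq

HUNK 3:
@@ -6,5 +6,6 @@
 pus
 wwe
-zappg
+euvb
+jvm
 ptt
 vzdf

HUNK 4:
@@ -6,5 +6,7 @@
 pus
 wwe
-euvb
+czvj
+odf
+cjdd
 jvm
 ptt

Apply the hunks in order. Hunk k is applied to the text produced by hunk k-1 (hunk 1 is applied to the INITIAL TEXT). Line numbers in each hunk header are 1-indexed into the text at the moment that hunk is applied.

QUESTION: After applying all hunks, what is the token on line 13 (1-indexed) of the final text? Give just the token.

Hunk 1: at line 3 remove [tji,nhikz,ugxf] add [npbsb] -> 11 lines: lnkd lee dsbz evh npbsb pus wwe dziv bbquu modn ueq
Hunk 2: at line 7 remove [dziv,bbquu,modn] add [zappg,ptt,vzdf] -> 11 lines: lnkd lee dsbz evh npbsb pus wwe zappg ptt vzdf ueq
Hunk 3: at line 6 remove [zappg] add [euvb,jvm] -> 12 lines: lnkd lee dsbz evh npbsb pus wwe euvb jvm ptt vzdf ueq
Hunk 4: at line 6 remove [euvb] add [czvj,odf,cjdd] -> 14 lines: lnkd lee dsbz evh npbsb pus wwe czvj odf cjdd jvm ptt vzdf ueq
Final line 13: vzdf

Answer: vzdf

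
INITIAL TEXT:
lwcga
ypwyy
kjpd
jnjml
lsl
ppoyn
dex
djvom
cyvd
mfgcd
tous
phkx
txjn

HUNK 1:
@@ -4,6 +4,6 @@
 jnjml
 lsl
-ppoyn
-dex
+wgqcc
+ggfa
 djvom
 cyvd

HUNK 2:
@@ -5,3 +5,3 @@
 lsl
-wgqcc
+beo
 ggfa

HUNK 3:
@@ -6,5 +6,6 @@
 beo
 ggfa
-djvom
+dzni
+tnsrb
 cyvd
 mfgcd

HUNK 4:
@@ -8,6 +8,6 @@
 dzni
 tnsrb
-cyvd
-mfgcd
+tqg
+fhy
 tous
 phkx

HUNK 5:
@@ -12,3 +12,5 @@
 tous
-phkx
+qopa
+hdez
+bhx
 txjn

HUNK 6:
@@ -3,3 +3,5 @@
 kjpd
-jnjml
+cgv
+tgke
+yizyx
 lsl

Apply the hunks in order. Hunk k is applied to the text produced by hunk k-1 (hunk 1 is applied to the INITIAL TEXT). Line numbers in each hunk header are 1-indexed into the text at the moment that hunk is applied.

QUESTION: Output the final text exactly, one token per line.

Answer: lwcga
ypwyy
kjpd
cgv
tgke
yizyx
lsl
beo
ggfa
dzni
tnsrb
tqg
fhy
tous
qopa
hdez
bhx
txjn

Derivation:
Hunk 1: at line 4 remove [ppoyn,dex] add [wgqcc,ggfa] -> 13 lines: lwcga ypwyy kjpd jnjml lsl wgqcc ggfa djvom cyvd mfgcd tous phkx txjn
Hunk 2: at line 5 remove [wgqcc] add [beo] -> 13 lines: lwcga ypwyy kjpd jnjml lsl beo ggfa djvom cyvd mfgcd tous phkx txjn
Hunk 3: at line 6 remove [djvom] add [dzni,tnsrb] -> 14 lines: lwcga ypwyy kjpd jnjml lsl beo ggfa dzni tnsrb cyvd mfgcd tous phkx txjn
Hunk 4: at line 8 remove [cyvd,mfgcd] add [tqg,fhy] -> 14 lines: lwcga ypwyy kjpd jnjml lsl beo ggfa dzni tnsrb tqg fhy tous phkx txjn
Hunk 5: at line 12 remove [phkx] add [qopa,hdez,bhx] -> 16 lines: lwcga ypwyy kjpd jnjml lsl beo ggfa dzni tnsrb tqg fhy tous qopa hdez bhx txjn
Hunk 6: at line 3 remove [jnjml] add [cgv,tgke,yizyx] -> 18 lines: lwcga ypwyy kjpd cgv tgke yizyx lsl beo ggfa dzni tnsrb tqg fhy tous qopa hdez bhx txjn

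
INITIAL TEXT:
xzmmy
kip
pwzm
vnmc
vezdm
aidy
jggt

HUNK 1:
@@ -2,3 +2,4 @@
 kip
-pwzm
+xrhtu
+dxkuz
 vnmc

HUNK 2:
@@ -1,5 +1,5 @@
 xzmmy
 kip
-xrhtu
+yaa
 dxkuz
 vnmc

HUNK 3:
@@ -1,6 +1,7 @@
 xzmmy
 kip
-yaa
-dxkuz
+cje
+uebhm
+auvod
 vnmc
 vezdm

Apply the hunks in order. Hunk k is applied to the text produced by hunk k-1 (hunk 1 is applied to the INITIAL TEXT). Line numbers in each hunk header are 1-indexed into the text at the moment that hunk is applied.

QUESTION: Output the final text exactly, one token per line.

Hunk 1: at line 2 remove [pwzm] add [xrhtu,dxkuz] -> 8 lines: xzmmy kip xrhtu dxkuz vnmc vezdm aidy jggt
Hunk 2: at line 1 remove [xrhtu] add [yaa] -> 8 lines: xzmmy kip yaa dxkuz vnmc vezdm aidy jggt
Hunk 3: at line 1 remove [yaa,dxkuz] add [cje,uebhm,auvod] -> 9 lines: xzmmy kip cje uebhm auvod vnmc vezdm aidy jggt

Answer: xzmmy
kip
cje
uebhm
auvod
vnmc
vezdm
aidy
jggt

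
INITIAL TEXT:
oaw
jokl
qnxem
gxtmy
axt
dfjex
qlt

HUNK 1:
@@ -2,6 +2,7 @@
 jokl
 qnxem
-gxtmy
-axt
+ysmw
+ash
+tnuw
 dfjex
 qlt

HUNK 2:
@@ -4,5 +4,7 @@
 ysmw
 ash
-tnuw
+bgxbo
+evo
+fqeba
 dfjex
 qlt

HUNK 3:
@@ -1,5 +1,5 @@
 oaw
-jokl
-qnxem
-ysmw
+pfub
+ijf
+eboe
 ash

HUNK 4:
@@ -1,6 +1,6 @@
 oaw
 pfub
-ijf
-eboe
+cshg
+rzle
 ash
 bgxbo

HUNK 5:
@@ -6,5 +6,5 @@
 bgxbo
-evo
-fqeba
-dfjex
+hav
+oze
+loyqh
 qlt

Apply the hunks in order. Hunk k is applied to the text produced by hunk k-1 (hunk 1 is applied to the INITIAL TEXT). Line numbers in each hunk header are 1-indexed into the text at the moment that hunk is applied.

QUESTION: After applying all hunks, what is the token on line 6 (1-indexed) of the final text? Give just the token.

Answer: bgxbo

Derivation:
Hunk 1: at line 2 remove [gxtmy,axt] add [ysmw,ash,tnuw] -> 8 lines: oaw jokl qnxem ysmw ash tnuw dfjex qlt
Hunk 2: at line 4 remove [tnuw] add [bgxbo,evo,fqeba] -> 10 lines: oaw jokl qnxem ysmw ash bgxbo evo fqeba dfjex qlt
Hunk 3: at line 1 remove [jokl,qnxem,ysmw] add [pfub,ijf,eboe] -> 10 lines: oaw pfub ijf eboe ash bgxbo evo fqeba dfjex qlt
Hunk 4: at line 1 remove [ijf,eboe] add [cshg,rzle] -> 10 lines: oaw pfub cshg rzle ash bgxbo evo fqeba dfjex qlt
Hunk 5: at line 6 remove [evo,fqeba,dfjex] add [hav,oze,loyqh] -> 10 lines: oaw pfub cshg rzle ash bgxbo hav oze loyqh qlt
Final line 6: bgxbo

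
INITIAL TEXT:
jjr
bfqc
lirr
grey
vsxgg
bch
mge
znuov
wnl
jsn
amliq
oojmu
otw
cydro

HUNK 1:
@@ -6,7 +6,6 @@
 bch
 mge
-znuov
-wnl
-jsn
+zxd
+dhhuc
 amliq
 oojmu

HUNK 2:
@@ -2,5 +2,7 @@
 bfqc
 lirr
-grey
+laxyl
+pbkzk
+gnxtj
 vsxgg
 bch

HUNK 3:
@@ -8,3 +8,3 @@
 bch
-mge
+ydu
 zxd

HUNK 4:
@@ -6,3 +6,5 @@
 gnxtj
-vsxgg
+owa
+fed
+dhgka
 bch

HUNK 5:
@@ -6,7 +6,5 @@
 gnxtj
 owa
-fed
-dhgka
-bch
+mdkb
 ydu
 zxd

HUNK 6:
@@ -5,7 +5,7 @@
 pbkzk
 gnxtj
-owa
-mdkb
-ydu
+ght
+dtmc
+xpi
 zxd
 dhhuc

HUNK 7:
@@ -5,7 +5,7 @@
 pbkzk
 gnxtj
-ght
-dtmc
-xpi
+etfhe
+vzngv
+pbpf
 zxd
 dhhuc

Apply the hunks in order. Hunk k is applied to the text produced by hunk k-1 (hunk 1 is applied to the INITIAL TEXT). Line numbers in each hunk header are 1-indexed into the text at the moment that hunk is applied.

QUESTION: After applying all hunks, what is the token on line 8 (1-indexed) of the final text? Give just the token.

Hunk 1: at line 6 remove [znuov,wnl,jsn] add [zxd,dhhuc] -> 13 lines: jjr bfqc lirr grey vsxgg bch mge zxd dhhuc amliq oojmu otw cydro
Hunk 2: at line 2 remove [grey] add [laxyl,pbkzk,gnxtj] -> 15 lines: jjr bfqc lirr laxyl pbkzk gnxtj vsxgg bch mge zxd dhhuc amliq oojmu otw cydro
Hunk 3: at line 8 remove [mge] add [ydu] -> 15 lines: jjr bfqc lirr laxyl pbkzk gnxtj vsxgg bch ydu zxd dhhuc amliq oojmu otw cydro
Hunk 4: at line 6 remove [vsxgg] add [owa,fed,dhgka] -> 17 lines: jjr bfqc lirr laxyl pbkzk gnxtj owa fed dhgka bch ydu zxd dhhuc amliq oojmu otw cydro
Hunk 5: at line 6 remove [fed,dhgka,bch] add [mdkb] -> 15 lines: jjr bfqc lirr laxyl pbkzk gnxtj owa mdkb ydu zxd dhhuc amliq oojmu otw cydro
Hunk 6: at line 5 remove [owa,mdkb,ydu] add [ght,dtmc,xpi] -> 15 lines: jjr bfqc lirr laxyl pbkzk gnxtj ght dtmc xpi zxd dhhuc amliq oojmu otw cydro
Hunk 7: at line 5 remove [ght,dtmc,xpi] add [etfhe,vzngv,pbpf] -> 15 lines: jjr bfqc lirr laxyl pbkzk gnxtj etfhe vzngv pbpf zxd dhhuc amliq oojmu otw cydro
Final line 8: vzngv

Answer: vzngv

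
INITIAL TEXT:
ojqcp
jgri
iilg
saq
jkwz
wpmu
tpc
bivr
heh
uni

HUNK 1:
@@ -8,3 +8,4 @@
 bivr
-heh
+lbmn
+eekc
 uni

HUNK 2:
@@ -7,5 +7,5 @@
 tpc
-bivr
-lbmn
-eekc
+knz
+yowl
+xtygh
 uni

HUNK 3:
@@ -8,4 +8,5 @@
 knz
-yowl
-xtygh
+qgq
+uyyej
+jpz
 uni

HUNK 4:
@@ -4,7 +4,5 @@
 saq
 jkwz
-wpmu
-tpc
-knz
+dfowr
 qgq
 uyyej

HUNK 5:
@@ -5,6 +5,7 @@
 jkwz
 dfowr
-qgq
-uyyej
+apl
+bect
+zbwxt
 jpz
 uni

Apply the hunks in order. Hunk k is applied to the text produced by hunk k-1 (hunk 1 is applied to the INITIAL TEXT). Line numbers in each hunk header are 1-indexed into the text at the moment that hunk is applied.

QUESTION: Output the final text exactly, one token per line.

Hunk 1: at line 8 remove [heh] add [lbmn,eekc] -> 11 lines: ojqcp jgri iilg saq jkwz wpmu tpc bivr lbmn eekc uni
Hunk 2: at line 7 remove [bivr,lbmn,eekc] add [knz,yowl,xtygh] -> 11 lines: ojqcp jgri iilg saq jkwz wpmu tpc knz yowl xtygh uni
Hunk 3: at line 8 remove [yowl,xtygh] add [qgq,uyyej,jpz] -> 12 lines: ojqcp jgri iilg saq jkwz wpmu tpc knz qgq uyyej jpz uni
Hunk 4: at line 4 remove [wpmu,tpc,knz] add [dfowr] -> 10 lines: ojqcp jgri iilg saq jkwz dfowr qgq uyyej jpz uni
Hunk 5: at line 5 remove [qgq,uyyej] add [apl,bect,zbwxt] -> 11 lines: ojqcp jgri iilg saq jkwz dfowr apl bect zbwxt jpz uni

Answer: ojqcp
jgri
iilg
saq
jkwz
dfowr
apl
bect
zbwxt
jpz
uni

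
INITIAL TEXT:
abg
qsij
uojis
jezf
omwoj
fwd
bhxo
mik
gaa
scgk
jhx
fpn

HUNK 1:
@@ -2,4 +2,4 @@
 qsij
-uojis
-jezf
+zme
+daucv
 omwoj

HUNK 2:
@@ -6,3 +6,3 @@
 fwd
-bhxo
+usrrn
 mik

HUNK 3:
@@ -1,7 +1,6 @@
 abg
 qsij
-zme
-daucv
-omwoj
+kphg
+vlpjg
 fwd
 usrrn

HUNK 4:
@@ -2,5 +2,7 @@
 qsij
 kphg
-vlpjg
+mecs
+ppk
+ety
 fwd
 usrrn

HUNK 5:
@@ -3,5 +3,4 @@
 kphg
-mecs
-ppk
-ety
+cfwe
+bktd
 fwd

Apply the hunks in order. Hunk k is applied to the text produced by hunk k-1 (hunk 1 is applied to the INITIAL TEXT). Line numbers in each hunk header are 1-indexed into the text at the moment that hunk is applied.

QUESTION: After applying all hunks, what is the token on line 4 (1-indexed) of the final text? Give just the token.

Answer: cfwe

Derivation:
Hunk 1: at line 2 remove [uojis,jezf] add [zme,daucv] -> 12 lines: abg qsij zme daucv omwoj fwd bhxo mik gaa scgk jhx fpn
Hunk 2: at line 6 remove [bhxo] add [usrrn] -> 12 lines: abg qsij zme daucv omwoj fwd usrrn mik gaa scgk jhx fpn
Hunk 3: at line 1 remove [zme,daucv,omwoj] add [kphg,vlpjg] -> 11 lines: abg qsij kphg vlpjg fwd usrrn mik gaa scgk jhx fpn
Hunk 4: at line 2 remove [vlpjg] add [mecs,ppk,ety] -> 13 lines: abg qsij kphg mecs ppk ety fwd usrrn mik gaa scgk jhx fpn
Hunk 5: at line 3 remove [mecs,ppk,ety] add [cfwe,bktd] -> 12 lines: abg qsij kphg cfwe bktd fwd usrrn mik gaa scgk jhx fpn
Final line 4: cfwe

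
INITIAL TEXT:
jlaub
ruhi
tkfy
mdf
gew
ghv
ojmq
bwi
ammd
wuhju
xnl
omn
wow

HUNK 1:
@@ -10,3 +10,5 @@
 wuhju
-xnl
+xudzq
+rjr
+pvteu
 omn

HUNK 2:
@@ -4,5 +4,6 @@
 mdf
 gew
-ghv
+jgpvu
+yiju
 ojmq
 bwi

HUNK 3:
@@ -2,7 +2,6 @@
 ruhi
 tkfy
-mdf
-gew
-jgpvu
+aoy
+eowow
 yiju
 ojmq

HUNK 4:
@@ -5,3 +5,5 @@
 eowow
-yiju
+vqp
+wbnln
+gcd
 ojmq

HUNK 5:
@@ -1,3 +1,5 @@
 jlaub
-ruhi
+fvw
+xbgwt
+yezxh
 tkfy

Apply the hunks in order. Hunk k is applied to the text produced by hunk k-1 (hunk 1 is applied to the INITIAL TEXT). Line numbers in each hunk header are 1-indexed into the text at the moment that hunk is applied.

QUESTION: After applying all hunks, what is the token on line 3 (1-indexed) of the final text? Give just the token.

Hunk 1: at line 10 remove [xnl] add [xudzq,rjr,pvteu] -> 15 lines: jlaub ruhi tkfy mdf gew ghv ojmq bwi ammd wuhju xudzq rjr pvteu omn wow
Hunk 2: at line 4 remove [ghv] add [jgpvu,yiju] -> 16 lines: jlaub ruhi tkfy mdf gew jgpvu yiju ojmq bwi ammd wuhju xudzq rjr pvteu omn wow
Hunk 3: at line 2 remove [mdf,gew,jgpvu] add [aoy,eowow] -> 15 lines: jlaub ruhi tkfy aoy eowow yiju ojmq bwi ammd wuhju xudzq rjr pvteu omn wow
Hunk 4: at line 5 remove [yiju] add [vqp,wbnln,gcd] -> 17 lines: jlaub ruhi tkfy aoy eowow vqp wbnln gcd ojmq bwi ammd wuhju xudzq rjr pvteu omn wow
Hunk 5: at line 1 remove [ruhi] add [fvw,xbgwt,yezxh] -> 19 lines: jlaub fvw xbgwt yezxh tkfy aoy eowow vqp wbnln gcd ojmq bwi ammd wuhju xudzq rjr pvteu omn wow
Final line 3: xbgwt

Answer: xbgwt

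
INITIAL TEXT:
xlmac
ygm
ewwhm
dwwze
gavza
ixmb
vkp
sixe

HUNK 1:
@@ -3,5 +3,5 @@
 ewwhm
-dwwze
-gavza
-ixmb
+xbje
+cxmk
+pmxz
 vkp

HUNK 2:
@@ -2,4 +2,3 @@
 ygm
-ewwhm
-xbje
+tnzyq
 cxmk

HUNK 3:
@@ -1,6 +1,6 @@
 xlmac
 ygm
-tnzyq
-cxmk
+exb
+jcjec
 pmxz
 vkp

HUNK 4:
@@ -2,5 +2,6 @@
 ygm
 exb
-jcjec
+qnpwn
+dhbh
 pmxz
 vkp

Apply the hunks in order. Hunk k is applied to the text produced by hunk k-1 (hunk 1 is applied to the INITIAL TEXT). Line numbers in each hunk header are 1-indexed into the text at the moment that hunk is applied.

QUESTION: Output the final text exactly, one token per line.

Hunk 1: at line 3 remove [dwwze,gavza,ixmb] add [xbje,cxmk,pmxz] -> 8 lines: xlmac ygm ewwhm xbje cxmk pmxz vkp sixe
Hunk 2: at line 2 remove [ewwhm,xbje] add [tnzyq] -> 7 lines: xlmac ygm tnzyq cxmk pmxz vkp sixe
Hunk 3: at line 1 remove [tnzyq,cxmk] add [exb,jcjec] -> 7 lines: xlmac ygm exb jcjec pmxz vkp sixe
Hunk 4: at line 2 remove [jcjec] add [qnpwn,dhbh] -> 8 lines: xlmac ygm exb qnpwn dhbh pmxz vkp sixe

Answer: xlmac
ygm
exb
qnpwn
dhbh
pmxz
vkp
sixe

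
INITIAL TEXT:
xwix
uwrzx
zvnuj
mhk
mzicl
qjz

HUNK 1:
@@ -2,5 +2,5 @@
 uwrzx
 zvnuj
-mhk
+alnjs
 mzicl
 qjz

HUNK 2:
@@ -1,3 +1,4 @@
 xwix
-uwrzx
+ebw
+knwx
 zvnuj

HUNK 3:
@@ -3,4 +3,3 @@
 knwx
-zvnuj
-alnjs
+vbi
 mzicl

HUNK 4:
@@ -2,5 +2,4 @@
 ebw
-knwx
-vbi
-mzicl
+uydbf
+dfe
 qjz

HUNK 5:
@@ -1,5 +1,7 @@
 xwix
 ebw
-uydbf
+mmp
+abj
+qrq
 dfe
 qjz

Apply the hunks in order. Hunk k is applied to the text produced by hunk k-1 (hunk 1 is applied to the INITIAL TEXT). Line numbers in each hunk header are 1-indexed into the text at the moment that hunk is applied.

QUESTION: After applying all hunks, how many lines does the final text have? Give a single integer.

Hunk 1: at line 2 remove [mhk] add [alnjs] -> 6 lines: xwix uwrzx zvnuj alnjs mzicl qjz
Hunk 2: at line 1 remove [uwrzx] add [ebw,knwx] -> 7 lines: xwix ebw knwx zvnuj alnjs mzicl qjz
Hunk 3: at line 3 remove [zvnuj,alnjs] add [vbi] -> 6 lines: xwix ebw knwx vbi mzicl qjz
Hunk 4: at line 2 remove [knwx,vbi,mzicl] add [uydbf,dfe] -> 5 lines: xwix ebw uydbf dfe qjz
Hunk 5: at line 1 remove [uydbf] add [mmp,abj,qrq] -> 7 lines: xwix ebw mmp abj qrq dfe qjz
Final line count: 7

Answer: 7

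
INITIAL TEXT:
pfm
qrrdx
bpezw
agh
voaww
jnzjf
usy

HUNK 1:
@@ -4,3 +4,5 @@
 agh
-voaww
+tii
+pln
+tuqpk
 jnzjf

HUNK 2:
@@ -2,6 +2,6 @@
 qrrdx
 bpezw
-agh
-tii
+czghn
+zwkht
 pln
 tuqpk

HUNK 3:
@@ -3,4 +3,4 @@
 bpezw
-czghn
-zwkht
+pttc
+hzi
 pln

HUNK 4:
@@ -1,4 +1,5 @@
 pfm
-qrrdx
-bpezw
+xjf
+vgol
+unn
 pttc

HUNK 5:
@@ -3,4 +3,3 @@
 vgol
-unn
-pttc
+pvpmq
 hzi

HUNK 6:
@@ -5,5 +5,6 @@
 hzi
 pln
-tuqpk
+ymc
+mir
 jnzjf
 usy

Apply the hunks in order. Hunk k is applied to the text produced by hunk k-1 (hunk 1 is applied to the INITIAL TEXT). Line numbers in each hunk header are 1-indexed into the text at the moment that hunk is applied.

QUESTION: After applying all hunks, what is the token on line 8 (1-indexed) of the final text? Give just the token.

Hunk 1: at line 4 remove [voaww] add [tii,pln,tuqpk] -> 9 lines: pfm qrrdx bpezw agh tii pln tuqpk jnzjf usy
Hunk 2: at line 2 remove [agh,tii] add [czghn,zwkht] -> 9 lines: pfm qrrdx bpezw czghn zwkht pln tuqpk jnzjf usy
Hunk 3: at line 3 remove [czghn,zwkht] add [pttc,hzi] -> 9 lines: pfm qrrdx bpezw pttc hzi pln tuqpk jnzjf usy
Hunk 4: at line 1 remove [qrrdx,bpezw] add [xjf,vgol,unn] -> 10 lines: pfm xjf vgol unn pttc hzi pln tuqpk jnzjf usy
Hunk 5: at line 3 remove [unn,pttc] add [pvpmq] -> 9 lines: pfm xjf vgol pvpmq hzi pln tuqpk jnzjf usy
Hunk 6: at line 5 remove [tuqpk] add [ymc,mir] -> 10 lines: pfm xjf vgol pvpmq hzi pln ymc mir jnzjf usy
Final line 8: mir

Answer: mir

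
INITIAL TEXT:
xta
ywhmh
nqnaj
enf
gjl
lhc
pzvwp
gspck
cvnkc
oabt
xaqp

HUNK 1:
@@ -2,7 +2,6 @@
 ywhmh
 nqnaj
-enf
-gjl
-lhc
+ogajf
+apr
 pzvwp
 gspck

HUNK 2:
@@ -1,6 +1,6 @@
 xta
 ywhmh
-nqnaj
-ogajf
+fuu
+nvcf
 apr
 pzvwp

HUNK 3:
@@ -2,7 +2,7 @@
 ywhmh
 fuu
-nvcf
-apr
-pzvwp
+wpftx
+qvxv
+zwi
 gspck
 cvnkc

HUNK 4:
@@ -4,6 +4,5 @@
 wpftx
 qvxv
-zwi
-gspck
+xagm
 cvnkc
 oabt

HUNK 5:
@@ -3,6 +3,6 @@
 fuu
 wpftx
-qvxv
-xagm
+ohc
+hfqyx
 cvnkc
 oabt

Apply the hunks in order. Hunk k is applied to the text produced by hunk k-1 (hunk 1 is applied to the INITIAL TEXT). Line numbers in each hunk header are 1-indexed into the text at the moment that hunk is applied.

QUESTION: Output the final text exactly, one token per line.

Hunk 1: at line 2 remove [enf,gjl,lhc] add [ogajf,apr] -> 10 lines: xta ywhmh nqnaj ogajf apr pzvwp gspck cvnkc oabt xaqp
Hunk 2: at line 1 remove [nqnaj,ogajf] add [fuu,nvcf] -> 10 lines: xta ywhmh fuu nvcf apr pzvwp gspck cvnkc oabt xaqp
Hunk 3: at line 2 remove [nvcf,apr,pzvwp] add [wpftx,qvxv,zwi] -> 10 lines: xta ywhmh fuu wpftx qvxv zwi gspck cvnkc oabt xaqp
Hunk 4: at line 4 remove [zwi,gspck] add [xagm] -> 9 lines: xta ywhmh fuu wpftx qvxv xagm cvnkc oabt xaqp
Hunk 5: at line 3 remove [qvxv,xagm] add [ohc,hfqyx] -> 9 lines: xta ywhmh fuu wpftx ohc hfqyx cvnkc oabt xaqp

Answer: xta
ywhmh
fuu
wpftx
ohc
hfqyx
cvnkc
oabt
xaqp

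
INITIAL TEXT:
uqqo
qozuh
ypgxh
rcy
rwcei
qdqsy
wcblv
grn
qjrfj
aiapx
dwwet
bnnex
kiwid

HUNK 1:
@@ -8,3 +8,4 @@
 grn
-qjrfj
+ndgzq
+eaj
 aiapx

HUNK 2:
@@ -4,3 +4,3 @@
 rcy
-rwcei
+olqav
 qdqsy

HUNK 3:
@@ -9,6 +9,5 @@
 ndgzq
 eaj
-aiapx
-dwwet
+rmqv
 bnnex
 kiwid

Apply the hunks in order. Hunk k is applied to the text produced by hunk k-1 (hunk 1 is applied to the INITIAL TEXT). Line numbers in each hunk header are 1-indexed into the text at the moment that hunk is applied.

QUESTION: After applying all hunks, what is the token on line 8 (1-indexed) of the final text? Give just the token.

Hunk 1: at line 8 remove [qjrfj] add [ndgzq,eaj] -> 14 lines: uqqo qozuh ypgxh rcy rwcei qdqsy wcblv grn ndgzq eaj aiapx dwwet bnnex kiwid
Hunk 2: at line 4 remove [rwcei] add [olqav] -> 14 lines: uqqo qozuh ypgxh rcy olqav qdqsy wcblv grn ndgzq eaj aiapx dwwet bnnex kiwid
Hunk 3: at line 9 remove [aiapx,dwwet] add [rmqv] -> 13 lines: uqqo qozuh ypgxh rcy olqav qdqsy wcblv grn ndgzq eaj rmqv bnnex kiwid
Final line 8: grn

Answer: grn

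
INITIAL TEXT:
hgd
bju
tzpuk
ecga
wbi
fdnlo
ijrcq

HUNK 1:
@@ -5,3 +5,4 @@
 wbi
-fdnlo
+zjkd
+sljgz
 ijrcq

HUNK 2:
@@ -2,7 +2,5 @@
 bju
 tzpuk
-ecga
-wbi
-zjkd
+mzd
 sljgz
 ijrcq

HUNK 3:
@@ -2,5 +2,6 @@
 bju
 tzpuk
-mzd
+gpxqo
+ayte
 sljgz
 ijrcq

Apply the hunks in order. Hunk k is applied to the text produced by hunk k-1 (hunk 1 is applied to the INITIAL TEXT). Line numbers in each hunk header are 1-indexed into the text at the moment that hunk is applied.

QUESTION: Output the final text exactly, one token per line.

Hunk 1: at line 5 remove [fdnlo] add [zjkd,sljgz] -> 8 lines: hgd bju tzpuk ecga wbi zjkd sljgz ijrcq
Hunk 2: at line 2 remove [ecga,wbi,zjkd] add [mzd] -> 6 lines: hgd bju tzpuk mzd sljgz ijrcq
Hunk 3: at line 2 remove [mzd] add [gpxqo,ayte] -> 7 lines: hgd bju tzpuk gpxqo ayte sljgz ijrcq

Answer: hgd
bju
tzpuk
gpxqo
ayte
sljgz
ijrcq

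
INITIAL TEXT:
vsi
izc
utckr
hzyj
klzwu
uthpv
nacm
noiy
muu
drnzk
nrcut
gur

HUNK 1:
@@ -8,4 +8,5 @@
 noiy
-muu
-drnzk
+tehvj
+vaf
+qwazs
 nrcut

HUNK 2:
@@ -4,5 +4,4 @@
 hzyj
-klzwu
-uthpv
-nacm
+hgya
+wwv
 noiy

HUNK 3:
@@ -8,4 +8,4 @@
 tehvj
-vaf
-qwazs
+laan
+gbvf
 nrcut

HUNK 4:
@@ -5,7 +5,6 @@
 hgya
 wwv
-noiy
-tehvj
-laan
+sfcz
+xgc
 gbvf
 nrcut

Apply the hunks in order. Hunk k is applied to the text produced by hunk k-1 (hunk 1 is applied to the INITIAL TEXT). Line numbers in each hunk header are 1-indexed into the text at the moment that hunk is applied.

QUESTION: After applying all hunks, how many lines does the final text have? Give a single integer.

Hunk 1: at line 8 remove [muu,drnzk] add [tehvj,vaf,qwazs] -> 13 lines: vsi izc utckr hzyj klzwu uthpv nacm noiy tehvj vaf qwazs nrcut gur
Hunk 2: at line 4 remove [klzwu,uthpv,nacm] add [hgya,wwv] -> 12 lines: vsi izc utckr hzyj hgya wwv noiy tehvj vaf qwazs nrcut gur
Hunk 3: at line 8 remove [vaf,qwazs] add [laan,gbvf] -> 12 lines: vsi izc utckr hzyj hgya wwv noiy tehvj laan gbvf nrcut gur
Hunk 4: at line 5 remove [noiy,tehvj,laan] add [sfcz,xgc] -> 11 lines: vsi izc utckr hzyj hgya wwv sfcz xgc gbvf nrcut gur
Final line count: 11

Answer: 11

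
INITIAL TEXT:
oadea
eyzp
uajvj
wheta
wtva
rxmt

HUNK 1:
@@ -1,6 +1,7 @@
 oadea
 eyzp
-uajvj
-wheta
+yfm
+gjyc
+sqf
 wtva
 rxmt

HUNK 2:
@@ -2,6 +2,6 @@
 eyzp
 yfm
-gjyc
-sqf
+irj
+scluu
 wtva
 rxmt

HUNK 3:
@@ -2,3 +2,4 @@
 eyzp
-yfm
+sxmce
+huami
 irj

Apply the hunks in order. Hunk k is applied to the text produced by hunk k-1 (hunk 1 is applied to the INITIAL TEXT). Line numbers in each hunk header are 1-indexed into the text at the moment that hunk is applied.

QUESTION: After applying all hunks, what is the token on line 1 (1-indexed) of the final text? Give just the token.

Hunk 1: at line 1 remove [uajvj,wheta] add [yfm,gjyc,sqf] -> 7 lines: oadea eyzp yfm gjyc sqf wtva rxmt
Hunk 2: at line 2 remove [gjyc,sqf] add [irj,scluu] -> 7 lines: oadea eyzp yfm irj scluu wtva rxmt
Hunk 3: at line 2 remove [yfm] add [sxmce,huami] -> 8 lines: oadea eyzp sxmce huami irj scluu wtva rxmt
Final line 1: oadea

Answer: oadea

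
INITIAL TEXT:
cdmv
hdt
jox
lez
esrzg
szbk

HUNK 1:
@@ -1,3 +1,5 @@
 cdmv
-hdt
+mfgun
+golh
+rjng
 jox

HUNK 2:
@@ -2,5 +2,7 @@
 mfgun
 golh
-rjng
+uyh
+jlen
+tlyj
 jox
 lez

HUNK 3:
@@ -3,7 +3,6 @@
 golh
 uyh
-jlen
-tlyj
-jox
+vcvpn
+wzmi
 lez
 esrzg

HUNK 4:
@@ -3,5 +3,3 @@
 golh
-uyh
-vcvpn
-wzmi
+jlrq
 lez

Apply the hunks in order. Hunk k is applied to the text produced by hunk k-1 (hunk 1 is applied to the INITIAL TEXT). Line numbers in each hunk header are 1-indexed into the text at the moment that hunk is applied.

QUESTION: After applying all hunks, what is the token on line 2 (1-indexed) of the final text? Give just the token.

Hunk 1: at line 1 remove [hdt] add [mfgun,golh,rjng] -> 8 lines: cdmv mfgun golh rjng jox lez esrzg szbk
Hunk 2: at line 2 remove [rjng] add [uyh,jlen,tlyj] -> 10 lines: cdmv mfgun golh uyh jlen tlyj jox lez esrzg szbk
Hunk 3: at line 3 remove [jlen,tlyj,jox] add [vcvpn,wzmi] -> 9 lines: cdmv mfgun golh uyh vcvpn wzmi lez esrzg szbk
Hunk 4: at line 3 remove [uyh,vcvpn,wzmi] add [jlrq] -> 7 lines: cdmv mfgun golh jlrq lez esrzg szbk
Final line 2: mfgun

Answer: mfgun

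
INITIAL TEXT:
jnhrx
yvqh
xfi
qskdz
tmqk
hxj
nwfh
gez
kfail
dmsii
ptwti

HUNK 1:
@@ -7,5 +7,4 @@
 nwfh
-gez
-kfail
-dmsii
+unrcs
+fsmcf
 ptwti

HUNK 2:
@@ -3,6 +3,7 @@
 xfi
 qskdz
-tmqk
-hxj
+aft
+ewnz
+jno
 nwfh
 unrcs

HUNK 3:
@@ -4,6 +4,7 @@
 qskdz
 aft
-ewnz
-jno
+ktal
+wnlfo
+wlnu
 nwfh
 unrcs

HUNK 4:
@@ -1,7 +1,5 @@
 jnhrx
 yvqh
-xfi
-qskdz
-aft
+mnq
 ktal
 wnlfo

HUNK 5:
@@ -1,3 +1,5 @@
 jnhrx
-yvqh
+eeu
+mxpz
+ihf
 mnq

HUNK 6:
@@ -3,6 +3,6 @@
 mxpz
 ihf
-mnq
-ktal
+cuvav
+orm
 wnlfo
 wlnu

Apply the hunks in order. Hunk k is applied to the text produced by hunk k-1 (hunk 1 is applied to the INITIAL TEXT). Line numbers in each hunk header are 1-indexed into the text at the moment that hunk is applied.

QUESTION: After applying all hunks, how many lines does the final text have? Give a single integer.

Hunk 1: at line 7 remove [gez,kfail,dmsii] add [unrcs,fsmcf] -> 10 lines: jnhrx yvqh xfi qskdz tmqk hxj nwfh unrcs fsmcf ptwti
Hunk 2: at line 3 remove [tmqk,hxj] add [aft,ewnz,jno] -> 11 lines: jnhrx yvqh xfi qskdz aft ewnz jno nwfh unrcs fsmcf ptwti
Hunk 3: at line 4 remove [ewnz,jno] add [ktal,wnlfo,wlnu] -> 12 lines: jnhrx yvqh xfi qskdz aft ktal wnlfo wlnu nwfh unrcs fsmcf ptwti
Hunk 4: at line 1 remove [xfi,qskdz,aft] add [mnq] -> 10 lines: jnhrx yvqh mnq ktal wnlfo wlnu nwfh unrcs fsmcf ptwti
Hunk 5: at line 1 remove [yvqh] add [eeu,mxpz,ihf] -> 12 lines: jnhrx eeu mxpz ihf mnq ktal wnlfo wlnu nwfh unrcs fsmcf ptwti
Hunk 6: at line 3 remove [mnq,ktal] add [cuvav,orm] -> 12 lines: jnhrx eeu mxpz ihf cuvav orm wnlfo wlnu nwfh unrcs fsmcf ptwti
Final line count: 12

Answer: 12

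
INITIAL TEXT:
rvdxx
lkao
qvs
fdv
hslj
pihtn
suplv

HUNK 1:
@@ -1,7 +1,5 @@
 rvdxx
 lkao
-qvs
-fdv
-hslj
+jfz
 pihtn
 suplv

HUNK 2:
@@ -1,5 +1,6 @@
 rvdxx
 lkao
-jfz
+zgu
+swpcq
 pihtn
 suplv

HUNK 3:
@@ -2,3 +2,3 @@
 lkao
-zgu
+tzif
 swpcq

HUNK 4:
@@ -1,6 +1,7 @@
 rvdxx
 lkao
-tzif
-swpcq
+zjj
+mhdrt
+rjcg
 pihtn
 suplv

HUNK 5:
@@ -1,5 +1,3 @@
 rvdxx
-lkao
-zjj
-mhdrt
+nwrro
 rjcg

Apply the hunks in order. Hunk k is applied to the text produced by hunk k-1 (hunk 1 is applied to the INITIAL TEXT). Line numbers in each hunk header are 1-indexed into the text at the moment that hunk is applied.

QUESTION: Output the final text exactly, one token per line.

Answer: rvdxx
nwrro
rjcg
pihtn
suplv

Derivation:
Hunk 1: at line 1 remove [qvs,fdv,hslj] add [jfz] -> 5 lines: rvdxx lkao jfz pihtn suplv
Hunk 2: at line 1 remove [jfz] add [zgu,swpcq] -> 6 lines: rvdxx lkao zgu swpcq pihtn suplv
Hunk 3: at line 2 remove [zgu] add [tzif] -> 6 lines: rvdxx lkao tzif swpcq pihtn suplv
Hunk 4: at line 1 remove [tzif,swpcq] add [zjj,mhdrt,rjcg] -> 7 lines: rvdxx lkao zjj mhdrt rjcg pihtn suplv
Hunk 5: at line 1 remove [lkao,zjj,mhdrt] add [nwrro] -> 5 lines: rvdxx nwrro rjcg pihtn suplv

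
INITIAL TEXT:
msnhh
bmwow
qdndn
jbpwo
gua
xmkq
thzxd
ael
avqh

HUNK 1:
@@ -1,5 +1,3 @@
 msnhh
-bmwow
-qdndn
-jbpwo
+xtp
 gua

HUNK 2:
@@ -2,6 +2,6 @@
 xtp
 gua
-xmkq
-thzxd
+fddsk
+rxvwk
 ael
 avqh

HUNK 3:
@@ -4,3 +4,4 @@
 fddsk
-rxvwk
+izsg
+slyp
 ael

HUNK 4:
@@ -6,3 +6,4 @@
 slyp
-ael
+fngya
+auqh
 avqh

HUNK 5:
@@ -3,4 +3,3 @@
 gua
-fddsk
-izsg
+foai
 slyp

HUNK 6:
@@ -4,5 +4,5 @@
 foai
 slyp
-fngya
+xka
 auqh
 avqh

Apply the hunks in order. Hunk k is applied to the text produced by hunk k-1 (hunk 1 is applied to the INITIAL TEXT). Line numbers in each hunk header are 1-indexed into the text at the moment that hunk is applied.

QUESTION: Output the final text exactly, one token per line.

Hunk 1: at line 1 remove [bmwow,qdndn,jbpwo] add [xtp] -> 7 lines: msnhh xtp gua xmkq thzxd ael avqh
Hunk 2: at line 2 remove [xmkq,thzxd] add [fddsk,rxvwk] -> 7 lines: msnhh xtp gua fddsk rxvwk ael avqh
Hunk 3: at line 4 remove [rxvwk] add [izsg,slyp] -> 8 lines: msnhh xtp gua fddsk izsg slyp ael avqh
Hunk 4: at line 6 remove [ael] add [fngya,auqh] -> 9 lines: msnhh xtp gua fddsk izsg slyp fngya auqh avqh
Hunk 5: at line 3 remove [fddsk,izsg] add [foai] -> 8 lines: msnhh xtp gua foai slyp fngya auqh avqh
Hunk 6: at line 4 remove [fngya] add [xka] -> 8 lines: msnhh xtp gua foai slyp xka auqh avqh

Answer: msnhh
xtp
gua
foai
slyp
xka
auqh
avqh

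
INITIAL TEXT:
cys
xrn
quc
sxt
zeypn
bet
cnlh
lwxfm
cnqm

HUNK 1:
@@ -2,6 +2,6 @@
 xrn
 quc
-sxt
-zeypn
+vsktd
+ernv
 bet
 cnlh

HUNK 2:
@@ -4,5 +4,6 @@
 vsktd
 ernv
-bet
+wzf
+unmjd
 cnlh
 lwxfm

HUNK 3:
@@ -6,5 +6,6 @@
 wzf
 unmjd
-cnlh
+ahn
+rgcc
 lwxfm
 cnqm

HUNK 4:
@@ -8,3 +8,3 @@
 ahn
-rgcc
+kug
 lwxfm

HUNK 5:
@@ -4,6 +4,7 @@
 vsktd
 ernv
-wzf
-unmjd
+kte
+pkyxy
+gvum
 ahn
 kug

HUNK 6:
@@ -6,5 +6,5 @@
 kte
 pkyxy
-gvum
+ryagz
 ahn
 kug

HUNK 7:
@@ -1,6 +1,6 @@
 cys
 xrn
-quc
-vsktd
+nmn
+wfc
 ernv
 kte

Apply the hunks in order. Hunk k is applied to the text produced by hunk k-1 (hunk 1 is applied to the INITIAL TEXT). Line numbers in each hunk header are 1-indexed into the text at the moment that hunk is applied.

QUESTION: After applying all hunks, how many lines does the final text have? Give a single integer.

Hunk 1: at line 2 remove [sxt,zeypn] add [vsktd,ernv] -> 9 lines: cys xrn quc vsktd ernv bet cnlh lwxfm cnqm
Hunk 2: at line 4 remove [bet] add [wzf,unmjd] -> 10 lines: cys xrn quc vsktd ernv wzf unmjd cnlh lwxfm cnqm
Hunk 3: at line 6 remove [cnlh] add [ahn,rgcc] -> 11 lines: cys xrn quc vsktd ernv wzf unmjd ahn rgcc lwxfm cnqm
Hunk 4: at line 8 remove [rgcc] add [kug] -> 11 lines: cys xrn quc vsktd ernv wzf unmjd ahn kug lwxfm cnqm
Hunk 5: at line 4 remove [wzf,unmjd] add [kte,pkyxy,gvum] -> 12 lines: cys xrn quc vsktd ernv kte pkyxy gvum ahn kug lwxfm cnqm
Hunk 6: at line 6 remove [gvum] add [ryagz] -> 12 lines: cys xrn quc vsktd ernv kte pkyxy ryagz ahn kug lwxfm cnqm
Hunk 7: at line 1 remove [quc,vsktd] add [nmn,wfc] -> 12 lines: cys xrn nmn wfc ernv kte pkyxy ryagz ahn kug lwxfm cnqm
Final line count: 12

Answer: 12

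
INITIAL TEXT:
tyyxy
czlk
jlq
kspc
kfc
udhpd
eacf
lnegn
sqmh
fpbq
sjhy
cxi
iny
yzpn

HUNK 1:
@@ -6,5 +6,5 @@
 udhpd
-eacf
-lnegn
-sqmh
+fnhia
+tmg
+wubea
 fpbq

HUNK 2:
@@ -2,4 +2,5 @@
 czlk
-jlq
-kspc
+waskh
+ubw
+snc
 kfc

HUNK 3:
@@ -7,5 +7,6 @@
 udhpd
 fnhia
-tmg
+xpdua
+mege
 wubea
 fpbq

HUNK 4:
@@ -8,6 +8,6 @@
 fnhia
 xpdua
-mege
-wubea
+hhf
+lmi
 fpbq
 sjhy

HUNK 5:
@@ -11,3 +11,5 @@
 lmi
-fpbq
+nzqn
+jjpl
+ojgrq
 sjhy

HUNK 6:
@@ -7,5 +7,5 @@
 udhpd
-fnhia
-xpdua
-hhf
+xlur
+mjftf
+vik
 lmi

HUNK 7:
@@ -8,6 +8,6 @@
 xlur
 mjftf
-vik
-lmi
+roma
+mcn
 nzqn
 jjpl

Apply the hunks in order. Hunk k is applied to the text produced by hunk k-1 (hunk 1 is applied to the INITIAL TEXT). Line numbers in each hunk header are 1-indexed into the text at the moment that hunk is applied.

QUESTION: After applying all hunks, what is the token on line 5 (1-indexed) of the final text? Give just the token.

Hunk 1: at line 6 remove [eacf,lnegn,sqmh] add [fnhia,tmg,wubea] -> 14 lines: tyyxy czlk jlq kspc kfc udhpd fnhia tmg wubea fpbq sjhy cxi iny yzpn
Hunk 2: at line 2 remove [jlq,kspc] add [waskh,ubw,snc] -> 15 lines: tyyxy czlk waskh ubw snc kfc udhpd fnhia tmg wubea fpbq sjhy cxi iny yzpn
Hunk 3: at line 7 remove [tmg] add [xpdua,mege] -> 16 lines: tyyxy czlk waskh ubw snc kfc udhpd fnhia xpdua mege wubea fpbq sjhy cxi iny yzpn
Hunk 4: at line 8 remove [mege,wubea] add [hhf,lmi] -> 16 lines: tyyxy czlk waskh ubw snc kfc udhpd fnhia xpdua hhf lmi fpbq sjhy cxi iny yzpn
Hunk 5: at line 11 remove [fpbq] add [nzqn,jjpl,ojgrq] -> 18 lines: tyyxy czlk waskh ubw snc kfc udhpd fnhia xpdua hhf lmi nzqn jjpl ojgrq sjhy cxi iny yzpn
Hunk 6: at line 7 remove [fnhia,xpdua,hhf] add [xlur,mjftf,vik] -> 18 lines: tyyxy czlk waskh ubw snc kfc udhpd xlur mjftf vik lmi nzqn jjpl ojgrq sjhy cxi iny yzpn
Hunk 7: at line 8 remove [vik,lmi] add [roma,mcn] -> 18 lines: tyyxy czlk waskh ubw snc kfc udhpd xlur mjftf roma mcn nzqn jjpl ojgrq sjhy cxi iny yzpn
Final line 5: snc

Answer: snc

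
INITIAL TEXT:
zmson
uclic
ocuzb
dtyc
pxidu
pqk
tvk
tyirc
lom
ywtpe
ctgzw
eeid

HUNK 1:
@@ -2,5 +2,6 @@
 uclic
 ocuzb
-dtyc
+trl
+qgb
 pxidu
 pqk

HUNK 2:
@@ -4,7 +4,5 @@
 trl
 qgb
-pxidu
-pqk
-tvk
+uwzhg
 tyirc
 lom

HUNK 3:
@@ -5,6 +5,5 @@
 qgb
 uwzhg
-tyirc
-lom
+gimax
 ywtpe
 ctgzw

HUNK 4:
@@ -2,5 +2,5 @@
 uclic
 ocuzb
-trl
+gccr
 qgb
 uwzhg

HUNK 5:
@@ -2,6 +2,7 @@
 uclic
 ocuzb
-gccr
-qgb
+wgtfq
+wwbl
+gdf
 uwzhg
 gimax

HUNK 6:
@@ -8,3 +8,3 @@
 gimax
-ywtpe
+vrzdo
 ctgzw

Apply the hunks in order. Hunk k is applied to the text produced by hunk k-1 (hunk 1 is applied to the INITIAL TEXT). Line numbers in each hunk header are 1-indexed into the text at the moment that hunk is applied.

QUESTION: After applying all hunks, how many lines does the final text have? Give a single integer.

Answer: 11

Derivation:
Hunk 1: at line 2 remove [dtyc] add [trl,qgb] -> 13 lines: zmson uclic ocuzb trl qgb pxidu pqk tvk tyirc lom ywtpe ctgzw eeid
Hunk 2: at line 4 remove [pxidu,pqk,tvk] add [uwzhg] -> 11 lines: zmson uclic ocuzb trl qgb uwzhg tyirc lom ywtpe ctgzw eeid
Hunk 3: at line 5 remove [tyirc,lom] add [gimax] -> 10 lines: zmson uclic ocuzb trl qgb uwzhg gimax ywtpe ctgzw eeid
Hunk 4: at line 2 remove [trl] add [gccr] -> 10 lines: zmson uclic ocuzb gccr qgb uwzhg gimax ywtpe ctgzw eeid
Hunk 5: at line 2 remove [gccr,qgb] add [wgtfq,wwbl,gdf] -> 11 lines: zmson uclic ocuzb wgtfq wwbl gdf uwzhg gimax ywtpe ctgzw eeid
Hunk 6: at line 8 remove [ywtpe] add [vrzdo] -> 11 lines: zmson uclic ocuzb wgtfq wwbl gdf uwzhg gimax vrzdo ctgzw eeid
Final line count: 11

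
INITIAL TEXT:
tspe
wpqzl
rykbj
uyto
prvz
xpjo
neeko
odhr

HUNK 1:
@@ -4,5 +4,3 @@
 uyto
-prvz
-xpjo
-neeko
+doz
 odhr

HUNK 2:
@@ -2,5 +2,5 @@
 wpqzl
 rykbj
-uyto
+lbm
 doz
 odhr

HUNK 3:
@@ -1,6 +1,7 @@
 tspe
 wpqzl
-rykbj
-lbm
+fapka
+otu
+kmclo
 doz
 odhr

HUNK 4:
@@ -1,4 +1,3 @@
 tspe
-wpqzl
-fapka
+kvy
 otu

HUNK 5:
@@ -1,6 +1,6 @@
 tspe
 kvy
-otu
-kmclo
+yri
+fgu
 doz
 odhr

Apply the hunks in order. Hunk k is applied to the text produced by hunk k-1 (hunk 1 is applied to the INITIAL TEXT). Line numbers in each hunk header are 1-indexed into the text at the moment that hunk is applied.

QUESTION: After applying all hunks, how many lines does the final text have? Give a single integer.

Hunk 1: at line 4 remove [prvz,xpjo,neeko] add [doz] -> 6 lines: tspe wpqzl rykbj uyto doz odhr
Hunk 2: at line 2 remove [uyto] add [lbm] -> 6 lines: tspe wpqzl rykbj lbm doz odhr
Hunk 3: at line 1 remove [rykbj,lbm] add [fapka,otu,kmclo] -> 7 lines: tspe wpqzl fapka otu kmclo doz odhr
Hunk 4: at line 1 remove [wpqzl,fapka] add [kvy] -> 6 lines: tspe kvy otu kmclo doz odhr
Hunk 5: at line 1 remove [otu,kmclo] add [yri,fgu] -> 6 lines: tspe kvy yri fgu doz odhr
Final line count: 6

Answer: 6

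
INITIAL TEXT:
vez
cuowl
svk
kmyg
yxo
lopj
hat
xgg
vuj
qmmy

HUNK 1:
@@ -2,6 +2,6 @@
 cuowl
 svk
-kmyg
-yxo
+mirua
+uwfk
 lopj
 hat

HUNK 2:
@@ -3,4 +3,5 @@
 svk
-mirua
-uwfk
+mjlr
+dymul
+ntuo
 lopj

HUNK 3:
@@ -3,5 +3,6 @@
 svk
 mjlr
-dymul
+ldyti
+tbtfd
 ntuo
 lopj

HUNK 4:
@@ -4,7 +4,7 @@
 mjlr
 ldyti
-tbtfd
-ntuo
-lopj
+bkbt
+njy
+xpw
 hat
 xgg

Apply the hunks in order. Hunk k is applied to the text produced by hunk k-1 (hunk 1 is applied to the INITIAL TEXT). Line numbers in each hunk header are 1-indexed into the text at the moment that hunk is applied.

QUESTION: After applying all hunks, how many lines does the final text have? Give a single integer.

Hunk 1: at line 2 remove [kmyg,yxo] add [mirua,uwfk] -> 10 lines: vez cuowl svk mirua uwfk lopj hat xgg vuj qmmy
Hunk 2: at line 3 remove [mirua,uwfk] add [mjlr,dymul,ntuo] -> 11 lines: vez cuowl svk mjlr dymul ntuo lopj hat xgg vuj qmmy
Hunk 3: at line 3 remove [dymul] add [ldyti,tbtfd] -> 12 lines: vez cuowl svk mjlr ldyti tbtfd ntuo lopj hat xgg vuj qmmy
Hunk 4: at line 4 remove [tbtfd,ntuo,lopj] add [bkbt,njy,xpw] -> 12 lines: vez cuowl svk mjlr ldyti bkbt njy xpw hat xgg vuj qmmy
Final line count: 12

Answer: 12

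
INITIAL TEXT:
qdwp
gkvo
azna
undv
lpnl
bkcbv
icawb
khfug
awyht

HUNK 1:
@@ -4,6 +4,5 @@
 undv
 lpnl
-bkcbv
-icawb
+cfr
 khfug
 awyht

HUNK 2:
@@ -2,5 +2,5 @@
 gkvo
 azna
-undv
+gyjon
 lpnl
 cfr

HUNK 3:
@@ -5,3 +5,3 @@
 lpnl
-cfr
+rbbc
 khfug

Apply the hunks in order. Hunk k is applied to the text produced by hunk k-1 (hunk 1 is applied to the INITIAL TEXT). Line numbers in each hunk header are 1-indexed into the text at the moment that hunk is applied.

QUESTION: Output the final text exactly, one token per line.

Answer: qdwp
gkvo
azna
gyjon
lpnl
rbbc
khfug
awyht

Derivation:
Hunk 1: at line 4 remove [bkcbv,icawb] add [cfr] -> 8 lines: qdwp gkvo azna undv lpnl cfr khfug awyht
Hunk 2: at line 2 remove [undv] add [gyjon] -> 8 lines: qdwp gkvo azna gyjon lpnl cfr khfug awyht
Hunk 3: at line 5 remove [cfr] add [rbbc] -> 8 lines: qdwp gkvo azna gyjon lpnl rbbc khfug awyht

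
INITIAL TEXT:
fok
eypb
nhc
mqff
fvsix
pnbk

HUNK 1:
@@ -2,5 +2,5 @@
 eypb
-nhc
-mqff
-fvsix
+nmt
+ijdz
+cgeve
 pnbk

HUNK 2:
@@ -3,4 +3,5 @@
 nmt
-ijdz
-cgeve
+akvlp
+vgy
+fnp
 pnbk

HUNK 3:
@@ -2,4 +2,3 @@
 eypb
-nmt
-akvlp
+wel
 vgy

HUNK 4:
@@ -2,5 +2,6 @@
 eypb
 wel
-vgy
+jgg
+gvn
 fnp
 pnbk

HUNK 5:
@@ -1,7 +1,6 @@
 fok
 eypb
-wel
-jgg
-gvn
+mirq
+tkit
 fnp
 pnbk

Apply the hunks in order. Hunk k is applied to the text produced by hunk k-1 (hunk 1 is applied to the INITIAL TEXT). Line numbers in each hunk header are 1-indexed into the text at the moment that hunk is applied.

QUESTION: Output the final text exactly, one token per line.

Answer: fok
eypb
mirq
tkit
fnp
pnbk

Derivation:
Hunk 1: at line 2 remove [nhc,mqff,fvsix] add [nmt,ijdz,cgeve] -> 6 lines: fok eypb nmt ijdz cgeve pnbk
Hunk 2: at line 3 remove [ijdz,cgeve] add [akvlp,vgy,fnp] -> 7 lines: fok eypb nmt akvlp vgy fnp pnbk
Hunk 3: at line 2 remove [nmt,akvlp] add [wel] -> 6 lines: fok eypb wel vgy fnp pnbk
Hunk 4: at line 2 remove [vgy] add [jgg,gvn] -> 7 lines: fok eypb wel jgg gvn fnp pnbk
Hunk 5: at line 1 remove [wel,jgg,gvn] add [mirq,tkit] -> 6 lines: fok eypb mirq tkit fnp pnbk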